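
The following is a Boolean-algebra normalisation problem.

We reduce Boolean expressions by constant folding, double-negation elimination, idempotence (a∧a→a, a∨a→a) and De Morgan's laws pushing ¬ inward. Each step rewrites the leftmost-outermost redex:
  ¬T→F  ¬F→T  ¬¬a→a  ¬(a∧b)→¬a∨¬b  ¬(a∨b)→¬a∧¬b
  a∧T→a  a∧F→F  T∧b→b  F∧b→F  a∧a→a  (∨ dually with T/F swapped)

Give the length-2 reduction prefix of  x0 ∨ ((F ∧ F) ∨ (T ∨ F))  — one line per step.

  start: x0 ∨ ((F ∧ F) ∨ (T ∨ F))
  step 1: x0 ∨ (F ∨ (T ∨ F))
  step 2: x0 ∨ (T ∨ F)

Answer: after 2 steps: x0 ∨ (T ∨ F)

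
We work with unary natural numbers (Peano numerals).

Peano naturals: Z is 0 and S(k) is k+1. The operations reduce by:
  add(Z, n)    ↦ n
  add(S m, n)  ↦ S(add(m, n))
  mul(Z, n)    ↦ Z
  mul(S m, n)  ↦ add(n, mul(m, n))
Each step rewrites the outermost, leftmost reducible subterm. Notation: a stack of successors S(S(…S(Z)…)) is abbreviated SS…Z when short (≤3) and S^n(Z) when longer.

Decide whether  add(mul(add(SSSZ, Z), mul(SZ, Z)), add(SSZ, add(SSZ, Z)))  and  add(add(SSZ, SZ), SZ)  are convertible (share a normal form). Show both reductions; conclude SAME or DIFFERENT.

Answer: SAME — A ⇓ S^4(Z), B ⇓ S^4(Z)

Working:
Term A:
  start: add(mul(add(SSSZ, Z), mul(SZ, Z)), add(SSZ, add(SSZ, Z)))
  step 1: add(mul(S(add(SSZ, Z)), mul(SZ, Z)), add(SSZ, add(SSZ, Z)))
  step 2: add(add(mul(SZ, Z), mul(add(SSZ, Z), mul(SZ, Z))), add(SSZ, add(SSZ, Z)))
  step 3: add(add(add(Z, mul(Z, Z)), mul(add(SSZ, Z), mul(SZ, Z))), add(SSZ, add(SSZ, Z)))
  step 4: add(add(mul(Z, Z), mul(add(SSZ, Z), mul(SZ, Z))), add(SSZ, add(SSZ, Z)))
  step 5: add(add(Z, mul(add(SSZ, Z), mul(SZ, Z))), add(SSZ, add(SSZ, Z)))
  step 6: add(mul(add(SSZ, Z), mul(SZ, Z)), add(SSZ, add(SSZ, Z)))
  step 7: add(mul(S(add(SZ, Z)), mul(SZ, Z)), add(SSZ, add(SSZ, Z)))
  step 8: add(add(mul(SZ, Z), mul(add(SZ, Z), mul(SZ, Z))), add(SSZ, add(SSZ, Z)))
  step 9: add(add(add(Z, mul(Z, Z)), mul(add(SZ, Z), mul(SZ, Z))), add(SSZ, add(SSZ, Z)))
  step 10: add(add(mul(Z, Z), mul(add(SZ, Z), mul(SZ, Z))), add(SSZ, add(SSZ, Z)))
  step 11: add(add(Z, mul(add(SZ, Z), mul(SZ, Z))), add(SSZ, add(SSZ, Z)))
  step 12: add(mul(add(SZ, Z), mul(SZ, Z)), add(SSZ, add(SSZ, Z)))
  step 13: add(mul(S(add(Z, Z)), mul(SZ, Z)), add(SSZ, add(SSZ, Z)))
  step 14: add(add(mul(SZ, Z), mul(add(Z, Z), mul(SZ, Z))), add(SSZ, add(SSZ, Z)))
  step 15: add(add(add(Z, mul(Z, Z)), mul(add(Z, Z), mul(SZ, Z))), add(SSZ, add(SSZ, Z)))
  step 16: add(add(mul(Z, Z), mul(add(Z, Z), mul(SZ, Z))), add(SSZ, add(SSZ, Z)))
  step 17: add(add(Z, mul(add(Z, Z), mul(SZ, Z))), add(SSZ, add(SSZ, Z)))
  step 18: add(mul(add(Z, Z), mul(SZ, Z)), add(SSZ, add(SSZ, Z)))
  step 19: add(mul(Z, mul(SZ, Z)), add(SSZ, add(SSZ, Z)))
  step 20: add(Z, add(SSZ, add(SSZ, Z)))
  step 21: add(SSZ, add(SSZ, Z))
  step 22: S(add(SZ, add(SSZ, Z)))
  step 23: S(S(add(Z, add(SSZ, Z))))
  step 24: S(S(add(SSZ, Z)))
  step 25: S(S(S(add(SZ, Z))))
  step 26: S(S(S(S(add(Z, Z)))))
  step 27: S^4(Z)

Term B:
  start: add(add(SSZ, SZ), SZ)
  step 1: add(S(add(SZ, SZ)), SZ)
  step 2: S(add(add(SZ, SZ), SZ))
  step 3: S(add(S(add(Z, SZ)), SZ))
  step 4: S(S(add(add(Z, SZ), SZ)))
  step 5: S(S(add(SZ, SZ)))
  step 6: S(S(S(add(Z, SZ))))
  step 7: S^4(Z)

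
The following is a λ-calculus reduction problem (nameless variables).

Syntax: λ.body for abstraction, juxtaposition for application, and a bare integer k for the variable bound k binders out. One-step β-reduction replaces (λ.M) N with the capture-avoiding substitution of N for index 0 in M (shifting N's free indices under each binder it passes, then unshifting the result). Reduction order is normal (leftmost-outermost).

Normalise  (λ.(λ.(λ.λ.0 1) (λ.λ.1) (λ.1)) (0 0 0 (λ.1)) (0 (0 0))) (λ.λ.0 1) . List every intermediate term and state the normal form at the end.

  start: (λ.(λ.(λ.λ.0 1) (λ.λ.1) (λ.1)) (0 0 0 (λ.1)) (0 (0 0))) (λ.λ.0 1)
  [1] (λ.(λ.λ.0 1) (λ.λ.1) (λ.1)) ((λ.λ.0 1) (λ.λ.0 1) (λ.λ.0 1) (λ.λ.λ.0 1)) ((λ.λ.0 1) ((λ.λ.0 1) (λ.λ.0 1)))
  [2] (λ.λ.0 1) (λ.λ.1) (λ.(λ.λ.0 1) (λ.λ.0 1) (λ.λ.0 1) (λ.λ.λ.0 1)) ((λ.λ.0 1) ((λ.λ.0 1) (λ.λ.0 1)))
  [3] (λ.0 (λ.λ.1)) (λ.(λ.λ.0 1) (λ.λ.0 1) (λ.λ.0 1) (λ.λ.λ.0 1)) ((λ.λ.0 1) ((λ.λ.0 1) (λ.λ.0 1)))
  [4] (λ.(λ.λ.0 1) (λ.λ.0 1) (λ.λ.0 1) (λ.λ.λ.0 1)) (λ.λ.1) ((λ.λ.0 1) ((λ.λ.0 1) (λ.λ.0 1)))
  [5] (λ.λ.0 1) (λ.λ.0 1) (λ.λ.0 1) (λ.λ.λ.0 1) ((λ.λ.0 1) ((λ.λ.0 1) (λ.λ.0 1)))
  [6] (λ.0 (λ.λ.0 1)) (λ.λ.0 1) (λ.λ.λ.0 1) ((λ.λ.0 1) ((λ.λ.0 1) (λ.λ.0 1)))
  [7] (λ.λ.0 1) (λ.λ.0 1) (λ.λ.λ.0 1) ((λ.λ.0 1) ((λ.λ.0 1) (λ.λ.0 1)))
  [8] (λ.0 (λ.λ.0 1)) (λ.λ.λ.0 1) ((λ.λ.0 1) ((λ.λ.0 1) (λ.λ.0 1)))
  [9] (λ.λ.λ.0 1) (λ.λ.0 1) ((λ.λ.0 1) ((λ.λ.0 1) (λ.λ.0 1)))
  [10] (λ.λ.0 1) ((λ.λ.0 1) ((λ.λ.0 1) (λ.λ.0 1)))
  [11] λ.0 ((λ.λ.0 1) ((λ.λ.0 1) (λ.λ.0 1)))
  [12] λ.0 (λ.0 ((λ.λ.0 1) (λ.λ.0 1)))
  [13] λ.0 (λ.0 (λ.0 (λ.λ.0 1)))

Answer: normal form = λ.0 (λ.0 (λ.0 (λ.λ.0 1)))  (in 13 steps)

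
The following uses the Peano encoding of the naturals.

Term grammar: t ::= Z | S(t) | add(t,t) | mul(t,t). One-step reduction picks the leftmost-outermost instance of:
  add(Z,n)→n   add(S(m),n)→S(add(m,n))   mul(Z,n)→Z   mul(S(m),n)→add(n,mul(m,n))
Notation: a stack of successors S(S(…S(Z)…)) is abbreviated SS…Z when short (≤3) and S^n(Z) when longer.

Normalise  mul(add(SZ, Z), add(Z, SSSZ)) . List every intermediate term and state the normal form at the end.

Answer: normal form = SSSZ  (in 9 steps)

Derivation:
  start: mul(add(SZ, Z), add(Z, SSSZ))
  step 1: mul(S(add(Z, Z)), add(Z, SSSZ))
  step 2: add(add(Z, SSSZ), mul(add(Z, Z), add(Z, SSSZ)))
  step 3: add(SSSZ, mul(add(Z, Z), add(Z, SSSZ)))
  step 4: S(add(SSZ, mul(add(Z, Z), add(Z, SSSZ))))
  step 5: S(S(add(SZ, mul(add(Z, Z), add(Z, SSSZ)))))
  step 6: S(S(S(add(Z, mul(add(Z, Z), add(Z, SSSZ))))))
  step 7: S(S(S(mul(add(Z, Z), add(Z, SSSZ)))))
  step 8: S(S(S(mul(Z, add(Z, SSSZ)))))
  step 9: SSSZ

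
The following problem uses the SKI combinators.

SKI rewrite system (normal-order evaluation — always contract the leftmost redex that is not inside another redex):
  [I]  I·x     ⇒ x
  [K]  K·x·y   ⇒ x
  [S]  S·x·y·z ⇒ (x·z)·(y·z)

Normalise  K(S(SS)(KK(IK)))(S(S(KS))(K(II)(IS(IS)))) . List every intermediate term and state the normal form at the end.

  start: K(S(SS)(KK(IK)))(S(S(KS))(K(II)(IS(IS))))
  step 1: S(SS)(KK(IK))
  step 2: S(SS)K

Answer: normal form = S(SS)K  (in 2 steps)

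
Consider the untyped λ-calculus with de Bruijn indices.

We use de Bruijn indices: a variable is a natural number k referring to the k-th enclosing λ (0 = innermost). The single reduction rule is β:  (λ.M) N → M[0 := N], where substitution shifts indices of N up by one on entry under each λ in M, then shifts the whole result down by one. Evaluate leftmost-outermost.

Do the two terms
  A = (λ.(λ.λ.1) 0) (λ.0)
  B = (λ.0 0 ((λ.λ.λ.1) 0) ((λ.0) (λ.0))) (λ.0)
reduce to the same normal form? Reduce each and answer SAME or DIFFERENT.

Term A:
  start: (λ.(λ.λ.1) 0) (λ.0)
  [1] (λ.λ.1) (λ.0)
  [2] λ.λ.0

Term B:
  start: (λ.0 0 ((λ.λ.λ.1) 0) ((λ.0) (λ.0))) (λ.0)
  [1] (λ.0) (λ.0) ((λ.λ.λ.1) (λ.0)) ((λ.0) (λ.0))
  [2] (λ.0) ((λ.λ.λ.1) (λ.0)) ((λ.0) (λ.0))
  [3] (λ.λ.λ.1) (λ.0) ((λ.0) (λ.0))
  [4] (λ.λ.1) ((λ.0) (λ.0))
  [5] λ.(λ.0) (λ.0)
  [6] λ.λ.0

Answer: SAME — A ⇓ λ.λ.0, B ⇓ λ.λ.0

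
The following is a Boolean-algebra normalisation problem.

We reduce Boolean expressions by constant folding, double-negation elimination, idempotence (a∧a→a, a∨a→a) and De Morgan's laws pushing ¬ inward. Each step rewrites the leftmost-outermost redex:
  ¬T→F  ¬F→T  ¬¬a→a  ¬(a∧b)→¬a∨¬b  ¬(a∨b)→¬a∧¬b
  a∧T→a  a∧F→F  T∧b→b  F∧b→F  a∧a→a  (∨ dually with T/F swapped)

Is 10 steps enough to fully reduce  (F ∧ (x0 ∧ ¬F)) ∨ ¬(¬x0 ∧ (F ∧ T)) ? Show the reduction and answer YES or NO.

  start: (F ∧ (x0 ∧ ¬F)) ∨ ¬(¬x0 ∧ (F ∧ T))
  step 1: F ∨ ¬(¬x0 ∧ (F ∧ T))
  step 2: ¬(¬x0 ∧ (F ∧ T))
  step 3: ¬¬x0 ∨ ¬(F ∧ T)
  step 4: x0 ∨ ¬(F ∧ T)
  step 5: x0 ∨ (¬F ∨ ¬T)
  step 6: x0 ∨ (T ∨ ¬T)
  step 7: x0 ∨ T
  step 8: T

Answer: YES — reaches normal form T in 8 ≤ 10 steps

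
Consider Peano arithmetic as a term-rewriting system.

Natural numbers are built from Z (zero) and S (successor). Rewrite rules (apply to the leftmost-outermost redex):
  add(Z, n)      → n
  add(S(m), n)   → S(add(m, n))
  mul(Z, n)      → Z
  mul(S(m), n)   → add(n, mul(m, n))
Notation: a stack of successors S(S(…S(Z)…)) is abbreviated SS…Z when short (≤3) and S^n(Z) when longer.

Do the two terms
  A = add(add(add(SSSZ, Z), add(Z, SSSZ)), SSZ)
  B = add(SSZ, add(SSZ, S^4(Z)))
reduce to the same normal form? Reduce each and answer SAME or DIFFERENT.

Answer: SAME — A ⇓ S^8(Z), B ⇓ S^8(Z)

Derivation:
Term A:
  start: add(add(add(SSSZ, Z), add(Z, SSSZ)), SSZ)
  [1] add(add(S(add(SSZ, Z)), add(Z, SSSZ)), SSZ)
  [2] add(S(add(add(SSZ, Z), add(Z, SSSZ))), SSZ)
  [3] S(add(add(add(SSZ, Z), add(Z, SSSZ)), SSZ))
  [4] S(add(add(S(add(SZ, Z)), add(Z, SSSZ)), SSZ))
  [5] S(add(S(add(add(SZ, Z), add(Z, SSSZ))), SSZ))
  [6] S(S(add(add(add(SZ, Z), add(Z, SSSZ)), SSZ)))
  [7] S(S(add(add(S(add(Z, Z)), add(Z, SSSZ)), SSZ)))
  [8] S(S(add(S(add(add(Z, Z), add(Z, SSSZ))), SSZ)))
  [9] S(S(S(add(add(add(Z, Z), add(Z, SSSZ)), SSZ))))
  [10] S(S(S(add(add(Z, add(Z, SSSZ)), SSZ))))
  [11] S(S(S(add(add(Z, SSSZ), SSZ))))
  [12] S(S(S(add(SSSZ, SSZ))))
  [13] S(S(S(S(add(SSZ, SSZ)))))
  [14] S(S(S(S(S(add(SZ, SSZ))))))
  [15] S(S(S(S(S(S(add(Z, SSZ)))))))
  [16] S^8(Z)

Term B:
  start: add(SSZ, add(SSZ, S^4(Z)))
  [1] S(add(SZ, add(SSZ, S^4(Z))))
  [2] S(S(add(Z, add(SSZ, S^4(Z)))))
  [3] S(S(add(SSZ, S^4(Z))))
  [4] S(S(S(add(SZ, S^4(Z)))))
  [5] S(S(S(S(add(Z, S^4(Z))))))
  [6] S^8(Z)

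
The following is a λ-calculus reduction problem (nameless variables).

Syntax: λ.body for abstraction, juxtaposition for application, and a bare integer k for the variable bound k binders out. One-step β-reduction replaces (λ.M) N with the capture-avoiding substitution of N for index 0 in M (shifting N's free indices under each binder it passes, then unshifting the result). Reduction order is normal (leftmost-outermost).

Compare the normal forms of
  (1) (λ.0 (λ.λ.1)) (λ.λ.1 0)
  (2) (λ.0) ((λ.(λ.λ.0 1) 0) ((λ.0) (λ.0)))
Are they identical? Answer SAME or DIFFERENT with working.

Answer: DIFFERENT — A ⇓ λ.λ.1, B ⇓ λ.0 (λ.0)

Working:
Term A:
  start: (λ.0 (λ.λ.1)) (λ.λ.1 0)
  step 1: (λ.λ.1 0) (λ.λ.1)
  step 2: λ.(λ.λ.1) 0
  step 3: λ.λ.1

Term B:
  start: (λ.0) ((λ.(λ.λ.0 1) 0) ((λ.0) (λ.0)))
  step 1: (λ.(λ.λ.0 1) 0) ((λ.0) (λ.0))
  step 2: (λ.λ.0 1) ((λ.0) (λ.0))
  step 3: λ.0 ((λ.0) (λ.0))
  step 4: λ.0 (λ.0)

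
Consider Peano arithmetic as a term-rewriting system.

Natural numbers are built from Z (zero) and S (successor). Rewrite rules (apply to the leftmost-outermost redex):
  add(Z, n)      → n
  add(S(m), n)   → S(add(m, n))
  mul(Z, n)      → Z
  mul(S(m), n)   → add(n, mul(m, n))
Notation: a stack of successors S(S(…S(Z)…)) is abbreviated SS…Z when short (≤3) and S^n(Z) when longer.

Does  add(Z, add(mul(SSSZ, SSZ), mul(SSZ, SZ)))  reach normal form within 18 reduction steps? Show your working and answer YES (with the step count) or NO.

Answer: NO — after 18 steps the term is S(S(S(S(S(S(add(add(Z, mul(Z, SSZ)), mul(SSZ, SZ)))))))), not yet normal

Derivation:
  start: add(Z, add(mul(SSSZ, SSZ), mul(SSZ, SZ)))
  [1] add(mul(SSSZ, SSZ), mul(SSZ, SZ))
  [2] add(add(SSZ, mul(SSZ, SSZ)), mul(SSZ, SZ))
  [3] add(S(add(SZ, mul(SSZ, SSZ))), mul(SSZ, SZ))
  [4] S(add(add(SZ, mul(SSZ, SSZ)), mul(SSZ, SZ)))
  [5] S(add(S(add(Z, mul(SSZ, SSZ))), mul(SSZ, SZ)))
  [6] S(S(add(add(Z, mul(SSZ, SSZ)), mul(SSZ, SZ))))
  [7] S(S(add(mul(SSZ, SSZ), mul(SSZ, SZ))))
  [8] S(S(add(add(SSZ, mul(SZ, SSZ)), mul(SSZ, SZ))))
  [9] S(S(add(S(add(SZ, mul(SZ, SSZ))), mul(SSZ, SZ))))
  [10] S(S(S(add(add(SZ, mul(SZ, SSZ)), mul(SSZ, SZ)))))
  [11] S(S(S(add(S(add(Z, mul(SZ, SSZ))), mul(SSZ, SZ)))))
  [12] S(S(S(S(add(add(Z, mul(SZ, SSZ)), mul(SSZ, SZ))))))
  [13] S(S(S(S(add(mul(SZ, SSZ), mul(SSZ, SZ))))))
  [14] S(S(S(S(add(add(SSZ, mul(Z, SSZ)), mul(SSZ, SZ))))))
  [15] S(S(S(S(add(S(add(SZ, mul(Z, SSZ))), mul(SSZ, SZ))))))
  [16] S(S(S(S(S(add(add(SZ, mul(Z, SSZ)), mul(SSZ, SZ)))))))
  [17] S(S(S(S(S(add(S(add(Z, mul(Z, SSZ))), mul(SSZ, SZ)))))))
  [18] S(S(S(S(S(S(add(add(Z, mul(Z, SSZ)), mul(SSZ, SZ))))))))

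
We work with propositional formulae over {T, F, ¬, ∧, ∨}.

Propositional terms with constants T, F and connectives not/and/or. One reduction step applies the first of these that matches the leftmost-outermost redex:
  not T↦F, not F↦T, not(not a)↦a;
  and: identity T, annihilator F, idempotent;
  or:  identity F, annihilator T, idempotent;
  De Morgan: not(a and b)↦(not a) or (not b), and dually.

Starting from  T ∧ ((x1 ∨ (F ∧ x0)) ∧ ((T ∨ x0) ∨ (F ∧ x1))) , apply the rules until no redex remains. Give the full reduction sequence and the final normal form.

Answer: normal form = x1  (in 6 steps)

Derivation:
  start: T ∧ ((x1 ∨ (F ∧ x0)) ∧ ((T ∨ x0) ∨ (F ∧ x1)))
  →1  (x1 ∨ (F ∧ x0)) ∧ ((T ∨ x0) ∨ (F ∧ x1))
  →2  (x1 ∨ F) ∧ ((T ∨ x0) ∨ (F ∧ x1))
  →3  x1 ∧ ((T ∨ x0) ∨ (F ∧ x1))
  →4  x1 ∧ (T ∨ (F ∧ x1))
  →5  x1 ∧ T
  →6  x1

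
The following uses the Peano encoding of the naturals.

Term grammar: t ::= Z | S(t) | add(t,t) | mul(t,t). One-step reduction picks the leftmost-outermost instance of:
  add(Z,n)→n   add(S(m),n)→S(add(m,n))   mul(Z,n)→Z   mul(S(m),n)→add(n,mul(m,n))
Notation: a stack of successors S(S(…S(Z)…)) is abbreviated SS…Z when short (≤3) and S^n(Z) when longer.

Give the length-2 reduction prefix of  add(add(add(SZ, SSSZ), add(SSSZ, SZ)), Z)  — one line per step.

  start: add(add(add(SZ, SSSZ), add(SSSZ, SZ)), Z)
  step 1: add(add(S(add(Z, SSSZ)), add(SSSZ, SZ)), Z)
  step 2: add(S(add(add(Z, SSSZ), add(SSSZ, SZ))), Z)

Answer: after 2 steps: add(S(add(add(Z, SSSZ), add(SSSZ, SZ))), Z)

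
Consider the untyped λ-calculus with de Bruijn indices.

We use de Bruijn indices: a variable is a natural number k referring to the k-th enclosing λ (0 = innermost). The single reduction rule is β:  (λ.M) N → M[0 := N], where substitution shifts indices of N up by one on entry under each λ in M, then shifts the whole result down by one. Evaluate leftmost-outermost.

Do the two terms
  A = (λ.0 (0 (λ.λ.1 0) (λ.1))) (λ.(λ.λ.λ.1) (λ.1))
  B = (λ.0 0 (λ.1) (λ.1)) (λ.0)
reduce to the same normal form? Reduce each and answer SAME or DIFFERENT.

Term A:
  start: (λ.0 (0 (λ.λ.1 0) (λ.1))) (λ.(λ.λ.λ.1) (λ.1))
  [1] (λ.(λ.λ.λ.1) (λ.1)) ((λ.(λ.λ.λ.1) (λ.1)) (λ.λ.1 0) (λ.λ.(λ.λ.λ.1) (λ.1)))
  [2] (λ.λ.λ.1) (λ.(λ.(λ.λ.λ.1) (λ.1)) (λ.λ.1 0) (λ.λ.(λ.λ.λ.1) (λ.1)))
  [3] λ.λ.1

Term B:
  start: (λ.0 0 (λ.1) (λ.1)) (λ.0)
  [1] (λ.0) (λ.0) (λ.λ.0) (λ.λ.0)
  [2] (λ.0) (λ.λ.0) (λ.λ.0)
  [3] (λ.λ.0) (λ.λ.0)
  [4] λ.0

Answer: DIFFERENT — A ⇓ λ.λ.1, B ⇓ λ.0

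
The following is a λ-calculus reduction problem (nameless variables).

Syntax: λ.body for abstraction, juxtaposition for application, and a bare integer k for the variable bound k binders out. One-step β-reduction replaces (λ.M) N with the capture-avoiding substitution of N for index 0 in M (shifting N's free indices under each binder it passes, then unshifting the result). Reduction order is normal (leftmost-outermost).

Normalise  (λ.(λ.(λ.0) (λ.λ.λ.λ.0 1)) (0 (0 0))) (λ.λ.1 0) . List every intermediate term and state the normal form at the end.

Answer: normal form = λ.λ.λ.λ.0 1  (in 3 steps)

Working:
  start: (λ.(λ.(λ.0) (λ.λ.λ.λ.0 1)) (0 (0 0))) (λ.λ.1 0)
  step 1: (λ.(λ.0) (λ.λ.λ.λ.0 1)) ((λ.λ.1 0) ((λ.λ.1 0) (λ.λ.1 0)))
  step 2: (λ.0) (λ.λ.λ.λ.0 1)
  step 3: λ.λ.λ.λ.0 1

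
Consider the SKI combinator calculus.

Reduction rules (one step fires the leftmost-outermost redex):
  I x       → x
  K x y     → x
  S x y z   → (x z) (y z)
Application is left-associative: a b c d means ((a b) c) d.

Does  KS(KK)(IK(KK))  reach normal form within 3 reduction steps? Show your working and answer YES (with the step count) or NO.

  start: KS(KK)(IK(KK))
  step 1: S(IK(KK))
  step 2: S(K(KK))

Answer: YES — reaches normal form S(K(KK)) in 2 ≤ 3 steps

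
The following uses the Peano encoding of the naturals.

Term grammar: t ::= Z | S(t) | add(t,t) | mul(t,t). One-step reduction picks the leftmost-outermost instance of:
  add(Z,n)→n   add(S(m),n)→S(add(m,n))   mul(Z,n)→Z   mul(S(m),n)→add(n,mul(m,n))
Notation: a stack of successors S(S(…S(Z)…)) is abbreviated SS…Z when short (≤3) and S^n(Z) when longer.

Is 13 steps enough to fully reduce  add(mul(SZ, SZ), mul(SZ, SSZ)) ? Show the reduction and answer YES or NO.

Answer: YES — reaches normal form SSSZ in 11 ≤ 13 steps

Reduction:
  start: add(mul(SZ, SZ), mul(SZ, SSZ))
  →1  add(add(SZ, mul(Z, SZ)), mul(SZ, SSZ))
  →2  add(S(add(Z, mul(Z, SZ))), mul(SZ, SSZ))
  →3  S(add(add(Z, mul(Z, SZ)), mul(SZ, SSZ)))
  →4  S(add(mul(Z, SZ), mul(SZ, SSZ)))
  →5  S(add(Z, mul(SZ, SSZ)))
  →6  S(mul(SZ, SSZ))
  →7  S(add(SSZ, mul(Z, SSZ)))
  →8  S(S(add(SZ, mul(Z, SSZ))))
  →9  S(S(S(add(Z, mul(Z, SSZ)))))
  →10  S(S(S(mul(Z, SSZ))))
  →11  SSSZ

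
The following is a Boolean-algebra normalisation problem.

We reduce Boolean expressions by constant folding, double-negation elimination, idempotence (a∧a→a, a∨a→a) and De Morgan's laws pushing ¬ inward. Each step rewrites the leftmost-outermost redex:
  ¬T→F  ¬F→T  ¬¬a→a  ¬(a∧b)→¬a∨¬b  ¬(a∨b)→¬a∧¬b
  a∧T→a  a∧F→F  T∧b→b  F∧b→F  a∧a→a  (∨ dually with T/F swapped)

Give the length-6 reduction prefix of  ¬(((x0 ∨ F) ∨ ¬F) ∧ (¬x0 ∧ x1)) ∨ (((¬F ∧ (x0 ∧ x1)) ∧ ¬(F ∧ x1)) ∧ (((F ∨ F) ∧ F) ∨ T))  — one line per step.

  start: ¬(((x0 ∨ F) ∨ ¬F) ∧ (¬x0 ∧ x1)) ∨ (((¬F ∧ (x0 ∧ x1)) ∧ ¬(F ∧ x1)) ∧ (((F ∨ F) ∧ F) ∨ T))
  step 1: (¬((x0 ∨ F) ∨ ¬F) ∨ ¬(¬x0 ∧ x1)) ∨ (((¬F ∧ (x0 ∧ x1)) ∧ ¬(F ∧ x1)) ∧ (((F ∨ F) ∧ F) ∨ T))
  step 2: ((¬(x0 ∨ F) ∧ ¬¬F) ∨ ¬(¬x0 ∧ x1)) ∨ (((¬F ∧ (x0 ∧ x1)) ∧ ¬(F ∧ x1)) ∧ (((F ∨ F) ∧ F) ∨ T))
  step 3: (((¬x0 ∧ ¬F) ∧ ¬¬F) ∨ ¬(¬x0 ∧ x1)) ∨ (((¬F ∧ (x0 ∧ x1)) ∧ ¬(F ∧ x1)) ∧ (((F ∨ F) ∧ F) ∨ T))
  step 4: (((¬x0 ∧ T) ∧ ¬¬F) ∨ ¬(¬x0 ∧ x1)) ∨ (((¬F ∧ (x0 ∧ x1)) ∧ ¬(F ∧ x1)) ∧ (((F ∨ F) ∧ F) ∨ T))
  step 5: ((¬x0 ∧ ¬¬F) ∨ ¬(¬x0 ∧ x1)) ∨ (((¬F ∧ (x0 ∧ x1)) ∧ ¬(F ∧ x1)) ∧ (((F ∨ F) ∧ F) ∨ T))
  step 6: ((¬x0 ∧ F) ∨ ¬(¬x0 ∧ x1)) ∨ (((¬F ∧ (x0 ∧ x1)) ∧ ¬(F ∧ x1)) ∧ (((F ∨ F) ∧ F) ∨ T))

Answer: after 6 steps: ((¬x0 ∧ F) ∨ ¬(¬x0 ∧ x1)) ∨ (((¬F ∧ (x0 ∧ x1)) ∧ ¬(F ∧ x1)) ∧ (((F ∨ F) ∧ F) ∨ T))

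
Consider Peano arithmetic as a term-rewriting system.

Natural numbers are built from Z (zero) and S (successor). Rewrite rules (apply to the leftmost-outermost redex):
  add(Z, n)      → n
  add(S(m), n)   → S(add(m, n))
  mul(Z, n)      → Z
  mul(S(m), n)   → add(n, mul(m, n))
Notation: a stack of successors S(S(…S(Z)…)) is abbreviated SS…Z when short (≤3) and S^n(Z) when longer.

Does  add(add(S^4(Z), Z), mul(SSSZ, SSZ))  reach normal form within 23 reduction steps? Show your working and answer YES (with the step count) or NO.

  start: add(add(S^4(Z), Z), mul(SSSZ, SSZ))
  [1] add(S(add(SSSZ, Z)), mul(SSSZ, SSZ))
  [2] S(add(add(SSSZ, Z), mul(SSSZ, SSZ)))
  [3] S(add(S(add(SSZ, Z)), mul(SSSZ, SSZ)))
  [4] S(S(add(add(SSZ, Z), mul(SSSZ, SSZ))))
  [5] S(S(add(S(add(SZ, Z)), mul(SSSZ, SSZ))))
  [6] S(S(S(add(add(SZ, Z), mul(SSSZ, SSZ)))))
  [7] S(S(S(add(S(add(Z, Z)), mul(SSSZ, SSZ)))))
  [8] S(S(S(S(add(add(Z, Z), mul(SSSZ, SSZ))))))
  [9] S(S(S(S(add(Z, mul(SSSZ, SSZ))))))
  [10] S(S(S(S(mul(SSSZ, SSZ)))))
  [11] S(S(S(S(add(SSZ, mul(SSZ, SSZ))))))
  [12] S(S(S(S(S(add(SZ, mul(SSZ, SSZ)))))))
  [13] S(S(S(S(S(S(add(Z, mul(SSZ, SSZ))))))))
  [14] S(S(S(S(S(S(mul(SSZ, SSZ)))))))
  [15] S(S(S(S(S(S(add(SSZ, mul(SZ, SSZ))))))))
  [16] S(S(S(S(S(S(S(add(SZ, mul(SZ, SSZ)))))))))
  [17] S(S(S(S(S(S(S(S(add(Z, mul(SZ, SSZ))))))))))
  [18] S(S(S(S(S(S(S(S(mul(SZ, SSZ)))))))))
  [19] S(S(S(S(S(S(S(S(add(SSZ, mul(Z, SSZ))))))))))
  [20] S(S(S(S(S(S(S(S(S(add(SZ, mul(Z, SSZ)))))))))))
  [21] S(S(S(S(S(S(S(S(S(S(add(Z, mul(Z, SSZ))))))))))))
  [22] S(S(S(S(S(S(S(S(S(S(mul(Z, SSZ)))))))))))
  [23] S^10(Z)

Answer: YES — reaches normal form S^10(Z) in 23 ≤ 23 steps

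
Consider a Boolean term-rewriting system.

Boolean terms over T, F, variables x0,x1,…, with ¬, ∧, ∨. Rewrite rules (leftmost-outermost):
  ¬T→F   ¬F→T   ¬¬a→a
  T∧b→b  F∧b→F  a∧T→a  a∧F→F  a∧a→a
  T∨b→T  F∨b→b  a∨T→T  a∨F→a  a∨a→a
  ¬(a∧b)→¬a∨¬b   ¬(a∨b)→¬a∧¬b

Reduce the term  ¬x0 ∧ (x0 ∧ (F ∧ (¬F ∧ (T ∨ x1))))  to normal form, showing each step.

Answer: normal form = F  (in 3 steps)

Reduction:
  start: ¬x0 ∧ (x0 ∧ (F ∧ (¬F ∧ (T ∨ x1))))
  [1] ¬x0 ∧ (x0 ∧ F)
  [2] ¬x0 ∧ F
  [3] F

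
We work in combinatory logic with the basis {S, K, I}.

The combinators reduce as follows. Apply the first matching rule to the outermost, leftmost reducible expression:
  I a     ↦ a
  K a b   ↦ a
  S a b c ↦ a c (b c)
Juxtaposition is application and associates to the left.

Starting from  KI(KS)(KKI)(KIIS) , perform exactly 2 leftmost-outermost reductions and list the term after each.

  start: KI(KS)(KKI)(KIIS)
  [1] I(KKI)(KIIS)
  [2] KKI(KIIS)

Answer: after 2 steps: KKI(KIIS)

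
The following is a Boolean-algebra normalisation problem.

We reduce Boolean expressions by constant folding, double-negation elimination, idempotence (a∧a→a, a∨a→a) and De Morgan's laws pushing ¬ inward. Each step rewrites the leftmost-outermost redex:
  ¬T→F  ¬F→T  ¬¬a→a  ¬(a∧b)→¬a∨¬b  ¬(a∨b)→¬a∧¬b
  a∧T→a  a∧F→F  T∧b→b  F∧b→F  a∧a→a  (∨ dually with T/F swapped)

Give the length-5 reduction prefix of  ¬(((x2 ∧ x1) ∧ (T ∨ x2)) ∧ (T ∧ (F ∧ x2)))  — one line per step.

Answer: after 5 steps: ((¬x2 ∨ ¬x1) ∨ (F ∧ ¬x2)) ∨ ¬(T ∧ (F ∧ x2))

Derivation:
  start: ¬(((x2 ∧ x1) ∧ (T ∨ x2)) ∧ (T ∧ (F ∧ x2)))
  →1  ¬((x2 ∧ x1) ∧ (T ∨ x2)) ∨ ¬(T ∧ (F ∧ x2))
  →2  (¬(x2 ∧ x1) ∨ ¬(T ∨ x2)) ∨ ¬(T ∧ (F ∧ x2))
  →3  ((¬x2 ∨ ¬x1) ∨ ¬(T ∨ x2)) ∨ ¬(T ∧ (F ∧ x2))
  →4  ((¬x2 ∨ ¬x1) ∨ (¬T ∧ ¬x2)) ∨ ¬(T ∧ (F ∧ x2))
  →5  ((¬x2 ∨ ¬x1) ∨ (F ∧ ¬x2)) ∨ ¬(T ∧ (F ∧ x2))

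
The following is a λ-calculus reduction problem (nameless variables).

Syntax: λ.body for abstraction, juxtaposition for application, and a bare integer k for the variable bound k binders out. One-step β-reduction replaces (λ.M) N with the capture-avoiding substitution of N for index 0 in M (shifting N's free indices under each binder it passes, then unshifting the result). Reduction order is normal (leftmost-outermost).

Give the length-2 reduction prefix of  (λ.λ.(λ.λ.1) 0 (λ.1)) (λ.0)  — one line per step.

  start: (λ.λ.(λ.λ.1) 0 (λ.1)) (λ.0)
  →1  λ.(λ.λ.1) 0 (λ.1)
  →2  λ.(λ.1) (λ.1)

Answer: after 2 steps: λ.(λ.1) (λ.1)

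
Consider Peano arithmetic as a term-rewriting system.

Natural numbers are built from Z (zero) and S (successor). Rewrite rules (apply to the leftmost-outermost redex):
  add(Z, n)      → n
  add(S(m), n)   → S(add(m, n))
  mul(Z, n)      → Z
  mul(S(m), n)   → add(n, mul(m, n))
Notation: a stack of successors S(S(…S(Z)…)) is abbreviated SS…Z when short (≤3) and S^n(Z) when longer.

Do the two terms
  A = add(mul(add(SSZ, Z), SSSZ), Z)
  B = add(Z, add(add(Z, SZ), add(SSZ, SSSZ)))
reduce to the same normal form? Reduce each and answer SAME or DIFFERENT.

Term A:
  start: add(mul(add(SSZ, Z), SSSZ), Z)
  →1  add(mul(S(add(SZ, Z)), SSSZ), Z)
  →2  add(add(SSSZ, mul(add(SZ, Z), SSSZ)), Z)
  →3  add(S(add(SSZ, mul(add(SZ, Z), SSSZ))), Z)
  →4  S(add(add(SSZ, mul(add(SZ, Z), SSSZ)), Z))
  →5  S(add(S(add(SZ, mul(add(SZ, Z), SSSZ))), Z))
  →6  S(S(add(add(SZ, mul(add(SZ, Z), SSSZ)), Z)))
  →7  S(S(add(S(add(Z, mul(add(SZ, Z), SSSZ))), Z)))
  →8  S(S(S(add(add(Z, mul(add(SZ, Z), SSSZ)), Z))))
  →9  S(S(S(add(mul(add(SZ, Z), SSSZ), Z))))
  →10  S(S(S(add(mul(S(add(Z, Z)), SSSZ), Z))))
  →11  S(S(S(add(add(SSSZ, mul(add(Z, Z), SSSZ)), Z))))
  →12  S(S(S(add(S(add(SSZ, mul(add(Z, Z), SSSZ))), Z))))
  →13  S(S(S(S(add(add(SSZ, mul(add(Z, Z), SSSZ)), Z)))))
  →14  S(S(S(S(add(S(add(SZ, mul(add(Z, Z), SSSZ))), Z)))))
  →15  S(S(S(S(S(add(add(SZ, mul(add(Z, Z), SSSZ)), Z))))))
  →16  S(S(S(S(S(add(S(add(Z, mul(add(Z, Z), SSSZ))), Z))))))
  →17  S(S(S(S(S(S(add(add(Z, mul(add(Z, Z), SSSZ)), Z)))))))
  →18  S(S(S(S(S(S(add(mul(add(Z, Z), SSSZ), Z)))))))
  →19  S(S(S(S(S(S(add(mul(Z, SSSZ), Z)))))))
  →20  S(S(S(S(S(S(add(Z, Z)))))))
  →21  S^6(Z)

Term B:
  start: add(Z, add(add(Z, SZ), add(SSZ, SSSZ)))
  →1  add(add(Z, SZ), add(SSZ, SSSZ))
  →2  add(SZ, add(SSZ, SSSZ))
  →3  S(add(Z, add(SSZ, SSSZ)))
  →4  S(add(SSZ, SSSZ))
  →5  S(S(add(SZ, SSSZ)))
  →6  S(S(S(add(Z, SSSZ))))
  →7  S^6(Z)

Answer: SAME — A ⇓ S^6(Z), B ⇓ S^6(Z)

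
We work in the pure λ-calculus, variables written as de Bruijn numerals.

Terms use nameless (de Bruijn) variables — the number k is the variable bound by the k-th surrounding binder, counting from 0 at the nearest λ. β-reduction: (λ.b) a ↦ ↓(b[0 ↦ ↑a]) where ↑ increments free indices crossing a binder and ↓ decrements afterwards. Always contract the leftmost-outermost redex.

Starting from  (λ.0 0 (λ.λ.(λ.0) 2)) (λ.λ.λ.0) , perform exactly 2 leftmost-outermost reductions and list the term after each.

Answer: after 2 steps: (λ.λ.0) (λ.λ.(λ.0) (λ.λ.λ.0))

Derivation:
  start: (λ.0 0 (λ.λ.(λ.0) 2)) (λ.λ.λ.0)
  [1] (λ.λ.λ.0) (λ.λ.λ.0) (λ.λ.(λ.0) (λ.λ.λ.0))
  [2] (λ.λ.0) (λ.λ.(λ.0) (λ.λ.λ.0))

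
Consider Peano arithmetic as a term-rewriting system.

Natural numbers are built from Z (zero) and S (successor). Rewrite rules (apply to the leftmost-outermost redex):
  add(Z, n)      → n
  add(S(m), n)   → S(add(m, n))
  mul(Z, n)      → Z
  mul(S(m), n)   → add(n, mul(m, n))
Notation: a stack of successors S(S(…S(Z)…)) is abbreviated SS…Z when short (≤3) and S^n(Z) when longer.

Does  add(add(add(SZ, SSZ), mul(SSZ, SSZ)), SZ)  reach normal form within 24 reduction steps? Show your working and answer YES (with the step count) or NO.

Answer: YES — reaches normal form S^8(Z) in 23 ≤ 24 steps

Reduction:
  start: add(add(add(SZ, SSZ), mul(SSZ, SSZ)), SZ)
  [1] add(add(S(add(Z, SSZ)), mul(SSZ, SSZ)), SZ)
  [2] add(S(add(add(Z, SSZ), mul(SSZ, SSZ))), SZ)
  [3] S(add(add(add(Z, SSZ), mul(SSZ, SSZ)), SZ))
  [4] S(add(add(SSZ, mul(SSZ, SSZ)), SZ))
  [5] S(add(S(add(SZ, mul(SSZ, SSZ))), SZ))
  [6] S(S(add(add(SZ, mul(SSZ, SSZ)), SZ)))
  [7] S(S(add(S(add(Z, mul(SSZ, SSZ))), SZ)))
  [8] S(S(S(add(add(Z, mul(SSZ, SSZ)), SZ))))
  [9] S(S(S(add(mul(SSZ, SSZ), SZ))))
  [10] S(S(S(add(add(SSZ, mul(SZ, SSZ)), SZ))))
  [11] S(S(S(add(S(add(SZ, mul(SZ, SSZ))), SZ))))
  [12] S(S(S(S(add(add(SZ, mul(SZ, SSZ)), SZ)))))
  [13] S(S(S(S(add(S(add(Z, mul(SZ, SSZ))), SZ)))))
  [14] S(S(S(S(S(add(add(Z, mul(SZ, SSZ)), SZ))))))
  [15] S(S(S(S(S(add(mul(SZ, SSZ), SZ))))))
  [16] S(S(S(S(S(add(add(SSZ, mul(Z, SSZ)), SZ))))))
  [17] S(S(S(S(S(add(S(add(SZ, mul(Z, SSZ))), SZ))))))
  [18] S(S(S(S(S(S(add(add(SZ, mul(Z, SSZ)), SZ)))))))
  [19] S(S(S(S(S(S(add(S(add(Z, mul(Z, SSZ))), SZ)))))))
  [20] S(S(S(S(S(S(S(add(add(Z, mul(Z, SSZ)), SZ))))))))
  [21] S(S(S(S(S(S(S(add(mul(Z, SSZ), SZ))))))))
  [22] S(S(S(S(S(S(S(add(Z, SZ))))))))
  [23] S^8(Z)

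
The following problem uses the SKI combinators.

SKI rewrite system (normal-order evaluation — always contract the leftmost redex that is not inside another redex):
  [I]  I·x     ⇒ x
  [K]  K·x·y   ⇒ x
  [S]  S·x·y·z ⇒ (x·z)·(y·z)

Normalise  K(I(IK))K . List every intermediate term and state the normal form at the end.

  start: K(I(IK))K
  →1  I(IK)
  →2  IK
  →3  K

Answer: normal form = K  (in 3 steps)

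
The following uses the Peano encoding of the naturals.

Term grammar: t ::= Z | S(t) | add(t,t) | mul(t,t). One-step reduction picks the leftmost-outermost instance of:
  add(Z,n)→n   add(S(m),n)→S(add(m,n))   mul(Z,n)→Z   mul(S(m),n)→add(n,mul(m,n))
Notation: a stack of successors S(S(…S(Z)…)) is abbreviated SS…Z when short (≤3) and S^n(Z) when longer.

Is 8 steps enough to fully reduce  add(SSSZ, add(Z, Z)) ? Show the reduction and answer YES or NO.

Answer: YES — reaches normal form SSSZ in 5 ≤ 8 steps

Working:
  start: add(SSSZ, add(Z, Z))
  →1  S(add(SSZ, add(Z, Z)))
  →2  S(S(add(SZ, add(Z, Z))))
  →3  S(S(S(add(Z, add(Z, Z)))))
  →4  S(S(S(add(Z, Z))))
  →5  SSSZ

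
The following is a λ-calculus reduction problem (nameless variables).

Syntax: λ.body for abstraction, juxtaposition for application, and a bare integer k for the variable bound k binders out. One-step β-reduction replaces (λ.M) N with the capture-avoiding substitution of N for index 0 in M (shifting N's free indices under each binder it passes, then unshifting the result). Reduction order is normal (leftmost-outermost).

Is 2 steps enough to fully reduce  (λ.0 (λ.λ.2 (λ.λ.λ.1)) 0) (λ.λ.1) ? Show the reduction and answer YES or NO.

Answer: NO — after 2 steps the term is (λ.λ.λ.(λ.λ.1) (λ.λ.λ.1)) (λ.λ.1), not yet normal

Working:
  start: (λ.0 (λ.λ.2 (λ.λ.λ.1)) 0) (λ.λ.1)
  [1] (λ.λ.1) (λ.λ.(λ.λ.1) (λ.λ.λ.1)) (λ.λ.1)
  [2] (λ.λ.λ.(λ.λ.1) (λ.λ.λ.1)) (λ.λ.1)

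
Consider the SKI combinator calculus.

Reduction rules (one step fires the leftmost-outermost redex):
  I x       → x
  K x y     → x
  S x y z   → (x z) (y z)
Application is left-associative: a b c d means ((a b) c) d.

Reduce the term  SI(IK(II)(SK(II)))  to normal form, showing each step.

  start: SI(IK(II)(SK(II)))
  [1] SI(K(II)(SK(II)))
  [2] SI(II)
  [3] SII

Answer: normal form = SII  (in 3 steps)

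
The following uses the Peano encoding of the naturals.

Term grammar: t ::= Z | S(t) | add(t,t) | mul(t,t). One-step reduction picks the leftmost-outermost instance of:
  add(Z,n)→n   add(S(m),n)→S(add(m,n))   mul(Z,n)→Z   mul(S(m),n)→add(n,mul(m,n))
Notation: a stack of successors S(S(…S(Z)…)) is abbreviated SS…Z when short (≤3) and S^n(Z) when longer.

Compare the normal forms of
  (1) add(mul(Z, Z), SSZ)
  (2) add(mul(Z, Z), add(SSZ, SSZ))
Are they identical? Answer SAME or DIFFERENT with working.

Answer: DIFFERENT — A ⇓ SSZ, B ⇓ S^4(Z)

Working:
Term A:
  start: add(mul(Z, Z), SSZ)
  [1] add(Z, SSZ)
  [2] SSZ

Term B:
  start: add(mul(Z, Z), add(SSZ, SSZ))
  [1] add(Z, add(SSZ, SSZ))
  [2] add(SSZ, SSZ)
  [3] S(add(SZ, SSZ))
  [4] S(S(add(Z, SSZ)))
  [5] S^4(Z)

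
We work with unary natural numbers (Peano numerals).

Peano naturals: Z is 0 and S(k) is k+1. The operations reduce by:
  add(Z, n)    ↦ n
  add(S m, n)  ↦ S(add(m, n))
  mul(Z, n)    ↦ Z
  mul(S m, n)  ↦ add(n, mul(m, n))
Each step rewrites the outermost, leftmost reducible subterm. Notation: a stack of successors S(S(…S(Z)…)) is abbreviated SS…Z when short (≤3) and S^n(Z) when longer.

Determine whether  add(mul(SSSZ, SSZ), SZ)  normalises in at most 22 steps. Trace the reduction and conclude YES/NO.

  start: add(mul(SSSZ, SSZ), SZ)
  [1] add(add(SSZ, mul(SSZ, SSZ)), SZ)
  [2] add(S(add(SZ, mul(SSZ, SSZ))), SZ)
  [3] S(add(add(SZ, mul(SSZ, SSZ)), SZ))
  [4] S(add(S(add(Z, mul(SSZ, SSZ))), SZ))
  [5] S(S(add(add(Z, mul(SSZ, SSZ)), SZ)))
  [6] S(S(add(mul(SSZ, SSZ), SZ)))
  [7] S(S(add(add(SSZ, mul(SZ, SSZ)), SZ)))
  [8] S(S(add(S(add(SZ, mul(SZ, SSZ))), SZ)))
  [9] S(S(S(add(add(SZ, mul(SZ, SSZ)), SZ))))
  [10] S(S(S(add(S(add(Z, mul(SZ, SSZ))), SZ))))
  [11] S(S(S(S(add(add(Z, mul(SZ, SSZ)), SZ)))))
  [12] S(S(S(S(add(mul(SZ, SSZ), SZ)))))
  [13] S(S(S(S(add(add(SSZ, mul(Z, SSZ)), SZ)))))
  [14] S(S(S(S(add(S(add(SZ, mul(Z, SSZ))), SZ)))))
  [15] S(S(S(S(S(add(add(SZ, mul(Z, SSZ)), SZ))))))
  [16] S(S(S(S(S(add(S(add(Z, mul(Z, SSZ))), SZ))))))
  [17] S(S(S(S(S(S(add(add(Z, mul(Z, SSZ)), SZ)))))))
  [18] S(S(S(S(S(S(add(mul(Z, SSZ), SZ)))))))
  [19] S(S(S(S(S(S(add(Z, SZ)))))))
  [20] S^7(Z)

Answer: YES — reaches normal form S^7(Z) in 20 ≤ 22 steps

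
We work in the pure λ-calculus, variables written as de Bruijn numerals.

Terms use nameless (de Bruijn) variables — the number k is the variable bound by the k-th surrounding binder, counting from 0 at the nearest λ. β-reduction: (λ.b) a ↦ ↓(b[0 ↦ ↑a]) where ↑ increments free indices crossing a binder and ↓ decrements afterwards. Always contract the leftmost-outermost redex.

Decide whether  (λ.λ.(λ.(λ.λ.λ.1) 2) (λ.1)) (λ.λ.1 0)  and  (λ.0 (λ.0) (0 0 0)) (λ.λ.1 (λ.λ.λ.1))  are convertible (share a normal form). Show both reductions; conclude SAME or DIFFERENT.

Answer: SAME — A ⇓ λ.λ.λ.1, B ⇓ λ.λ.λ.1

Derivation:
Term A:
  start: (λ.λ.(λ.(λ.λ.λ.1) 2) (λ.1)) (λ.λ.1 0)
  →1  λ.(λ.(λ.λ.λ.1) (λ.λ.1 0)) (λ.1)
  →2  λ.(λ.λ.λ.1) (λ.λ.1 0)
  →3  λ.λ.λ.1

Term B:
  start: (λ.0 (λ.0) (0 0 0)) (λ.λ.1 (λ.λ.λ.1))
  →1  (λ.λ.1 (λ.λ.λ.1)) (λ.0) ((λ.λ.1 (λ.λ.λ.1)) (λ.λ.1 (λ.λ.λ.1)) (λ.λ.1 (λ.λ.λ.1)))
  →2  (λ.(λ.0) (λ.λ.λ.1)) ((λ.λ.1 (λ.λ.λ.1)) (λ.λ.1 (λ.λ.λ.1)) (λ.λ.1 (λ.λ.λ.1)))
  →3  (λ.0) (λ.λ.λ.1)
  →4  λ.λ.λ.1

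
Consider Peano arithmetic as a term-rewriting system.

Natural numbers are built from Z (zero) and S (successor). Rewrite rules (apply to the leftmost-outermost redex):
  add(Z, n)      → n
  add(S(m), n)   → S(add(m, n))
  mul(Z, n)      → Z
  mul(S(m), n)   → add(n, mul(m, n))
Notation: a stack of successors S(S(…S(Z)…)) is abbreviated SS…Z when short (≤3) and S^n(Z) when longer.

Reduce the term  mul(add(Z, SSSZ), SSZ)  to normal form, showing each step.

Answer: normal form = S^6(Z)  (in 14 steps)

Working:
  start: mul(add(Z, SSSZ), SSZ)
  →1  mul(SSSZ, SSZ)
  →2  add(SSZ, mul(SSZ, SSZ))
  →3  S(add(SZ, mul(SSZ, SSZ)))
  →4  S(S(add(Z, mul(SSZ, SSZ))))
  →5  S(S(mul(SSZ, SSZ)))
  →6  S(S(add(SSZ, mul(SZ, SSZ))))
  →7  S(S(S(add(SZ, mul(SZ, SSZ)))))
  →8  S(S(S(S(add(Z, mul(SZ, SSZ))))))
  →9  S(S(S(S(mul(SZ, SSZ)))))
  →10  S(S(S(S(add(SSZ, mul(Z, SSZ))))))
  →11  S(S(S(S(S(add(SZ, mul(Z, SSZ)))))))
  →12  S(S(S(S(S(S(add(Z, mul(Z, SSZ))))))))
  →13  S(S(S(S(S(S(mul(Z, SSZ)))))))
  →14  S^6(Z)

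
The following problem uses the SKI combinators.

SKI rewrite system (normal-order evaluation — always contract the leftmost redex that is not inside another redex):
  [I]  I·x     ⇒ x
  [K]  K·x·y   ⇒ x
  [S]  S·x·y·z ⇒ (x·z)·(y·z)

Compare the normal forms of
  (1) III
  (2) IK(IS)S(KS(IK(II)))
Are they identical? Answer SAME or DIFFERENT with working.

Answer: DIFFERENT — A ⇓ I, B ⇓ SS

Derivation:
Term A:
  start: III
  [1] II
  [2] I

Term B:
  start: IK(IS)S(KS(IK(II)))
  [1] K(IS)S(KS(IK(II)))
  [2] IS(KS(IK(II)))
  [3] S(KS(IK(II)))
  [4] SS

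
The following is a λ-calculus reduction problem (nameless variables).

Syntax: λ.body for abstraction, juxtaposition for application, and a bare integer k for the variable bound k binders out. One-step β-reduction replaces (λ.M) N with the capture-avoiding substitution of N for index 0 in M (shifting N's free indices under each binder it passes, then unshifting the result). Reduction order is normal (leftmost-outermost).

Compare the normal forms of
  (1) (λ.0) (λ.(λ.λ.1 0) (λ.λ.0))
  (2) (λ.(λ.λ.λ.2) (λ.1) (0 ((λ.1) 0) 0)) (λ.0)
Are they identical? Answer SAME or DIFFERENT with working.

Term A:
  start: (λ.0) (λ.(λ.λ.1 0) (λ.λ.0))
  →1  λ.(λ.λ.1 0) (λ.λ.0)
  →2  λ.λ.(λ.λ.0) 0
  →3  λ.λ.λ.0

Term B:
  start: (λ.(λ.λ.λ.2) (λ.1) (0 ((λ.1) 0) 0)) (λ.0)
  →1  (λ.λ.λ.2) (λ.λ.0) ((λ.0) ((λ.λ.0) (λ.0)) (λ.0))
  →2  (λ.λ.λ.λ.0) ((λ.0) ((λ.λ.0) (λ.0)) (λ.0))
  →3  λ.λ.λ.0

Answer: SAME — A ⇓ λ.λ.λ.0, B ⇓ λ.λ.λ.0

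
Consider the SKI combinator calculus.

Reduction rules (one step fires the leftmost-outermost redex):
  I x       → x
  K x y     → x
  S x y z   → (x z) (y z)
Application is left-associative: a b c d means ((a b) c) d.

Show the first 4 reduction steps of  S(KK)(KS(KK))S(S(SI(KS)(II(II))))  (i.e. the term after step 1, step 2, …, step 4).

  start: S(KK)(KS(KK))S(S(SI(KS)(II(II))))
  step 1: KKS(KS(KK)S)(S(SI(KS)(II(II))))
  step 2: K(KS(KK)S)(S(SI(KS)(II(II))))
  step 3: KS(KK)S
  step 4: SS

Answer: after 4 steps: SS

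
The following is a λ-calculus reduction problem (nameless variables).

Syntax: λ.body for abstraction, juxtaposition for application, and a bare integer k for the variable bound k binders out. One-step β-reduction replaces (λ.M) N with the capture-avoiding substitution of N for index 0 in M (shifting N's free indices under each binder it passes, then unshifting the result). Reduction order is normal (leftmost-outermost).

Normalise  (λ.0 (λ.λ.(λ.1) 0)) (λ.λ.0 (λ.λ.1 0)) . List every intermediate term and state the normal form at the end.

  start: (λ.0 (λ.λ.(λ.1) 0)) (λ.λ.0 (λ.λ.1 0))
  →1  (λ.λ.0 (λ.λ.1 0)) (λ.λ.(λ.1) 0)
  →2  λ.0 (λ.λ.1 0)

Answer: normal form = λ.0 (λ.λ.1 0)  (in 2 steps)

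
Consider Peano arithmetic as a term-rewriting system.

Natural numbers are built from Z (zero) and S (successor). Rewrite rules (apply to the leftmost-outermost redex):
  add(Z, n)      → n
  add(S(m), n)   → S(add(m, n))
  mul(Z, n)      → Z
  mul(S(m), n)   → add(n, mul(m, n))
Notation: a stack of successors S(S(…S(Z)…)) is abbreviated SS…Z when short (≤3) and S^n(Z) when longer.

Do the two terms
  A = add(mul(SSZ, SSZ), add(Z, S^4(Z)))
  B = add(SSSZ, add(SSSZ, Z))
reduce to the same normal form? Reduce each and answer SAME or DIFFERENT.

Term A:
  start: add(mul(SSZ, SSZ), add(Z, S^4(Z)))
  [1] add(add(SSZ, mul(SZ, SSZ)), add(Z, S^4(Z)))
  [2] add(S(add(SZ, mul(SZ, SSZ))), add(Z, S^4(Z)))
  [3] S(add(add(SZ, mul(SZ, SSZ)), add(Z, S^4(Z))))
  [4] S(add(S(add(Z, mul(SZ, SSZ))), add(Z, S^4(Z))))
  [5] S(S(add(add(Z, mul(SZ, SSZ)), add(Z, S^4(Z)))))
  [6] S(S(add(mul(SZ, SSZ), add(Z, S^4(Z)))))
  [7] S(S(add(add(SSZ, mul(Z, SSZ)), add(Z, S^4(Z)))))
  [8] S(S(add(S(add(SZ, mul(Z, SSZ))), add(Z, S^4(Z)))))
  [9] S(S(S(add(add(SZ, mul(Z, SSZ)), add(Z, S^4(Z))))))
  [10] S(S(S(add(S(add(Z, mul(Z, SSZ))), add(Z, S^4(Z))))))
  [11] S(S(S(S(add(add(Z, mul(Z, SSZ)), add(Z, S^4(Z)))))))
  [12] S(S(S(S(add(mul(Z, SSZ), add(Z, S^4(Z)))))))
  [13] S(S(S(S(add(Z, add(Z, S^4(Z)))))))
  [14] S(S(S(S(add(Z, S^4(Z))))))
  [15] S^8(Z)

Term B:
  start: add(SSSZ, add(SSSZ, Z))
  [1] S(add(SSZ, add(SSSZ, Z)))
  [2] S(S(add(SZ, add(SSSZ, Z))))
  [3] S(S(S(add(Z, add(SSSZ, Z)))))
  [4] S(S(S(add(SSSZ, Z))))
  [5] S(S(S(S(add(SSZ, Z)))))
  [6] S(S(S(S(S(add(SZ, Z))))))
  [7] S(S(S(S(S(S(add(Z, Z)))))))
  [8] S^6(Z)

Answer: DIFFERENT — A ⇓ S^8(Z), B ⇓ S^6(Z)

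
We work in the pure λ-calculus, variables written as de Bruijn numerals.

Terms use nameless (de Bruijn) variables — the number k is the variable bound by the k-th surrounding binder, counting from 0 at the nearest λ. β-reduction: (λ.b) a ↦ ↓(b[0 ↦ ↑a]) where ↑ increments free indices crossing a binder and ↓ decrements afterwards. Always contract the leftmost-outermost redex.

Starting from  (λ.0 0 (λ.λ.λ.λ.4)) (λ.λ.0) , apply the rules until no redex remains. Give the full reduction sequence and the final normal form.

  start: (λ.0 0 (λ.λ.λ.λ.4)) (λ.λ.0)
  step 1: (λ.λ.0) (λ.λ.0) (λ.λ.λ.λ.λ.λ.0)
  step 2: (λ.0) (λ.λ.λ.λ.λ.λ.0)
  step 3: λ.λ.λ.λ.λ.λ.0

Answer: normal form = λ.λ.λ.λ.λ.λ.0  (in 3 steps)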